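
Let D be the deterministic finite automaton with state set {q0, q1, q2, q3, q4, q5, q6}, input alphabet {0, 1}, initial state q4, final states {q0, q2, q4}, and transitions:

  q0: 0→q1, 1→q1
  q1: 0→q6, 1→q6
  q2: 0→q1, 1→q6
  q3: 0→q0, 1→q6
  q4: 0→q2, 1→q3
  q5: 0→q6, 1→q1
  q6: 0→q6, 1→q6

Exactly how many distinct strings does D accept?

The useful subgraph on states {q0, q2, q3, q4} is acyclic, so L(D) is finite; the longest accepting path visits 3 useful states, giving maximum string length 2.
Counting accepting paths from q4 by length: 1 of length 0, 1 of length 1, 1 of length 2. Total 3.

3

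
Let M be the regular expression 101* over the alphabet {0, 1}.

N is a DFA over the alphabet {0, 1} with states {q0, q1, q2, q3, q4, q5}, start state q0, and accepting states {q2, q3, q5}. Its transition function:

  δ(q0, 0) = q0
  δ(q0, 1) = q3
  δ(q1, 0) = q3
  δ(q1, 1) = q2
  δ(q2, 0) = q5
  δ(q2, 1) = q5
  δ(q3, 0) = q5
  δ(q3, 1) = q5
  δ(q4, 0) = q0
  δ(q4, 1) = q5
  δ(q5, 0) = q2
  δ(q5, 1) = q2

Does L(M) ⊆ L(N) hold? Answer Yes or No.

Yes

Converting the expression M to a DFA (subset construction, then merging equivalent states) gives the minimal DFA with states {m0, m1, m2, m3}, start state m0, accepting states {m3} and transitions m0: 0→m1, 1→m2; m1: 0→m1, 1→m1; m2: 0→m3, 1→m1; m3: 0→m1, 1→m3.
Exploring the product automaton M × N from the start pair (m0, q0), following both machines on each input symbol, reaches 8 state pairs: (m0, q0), (m1, q0), (m2, q3), (m1, q3), (m3, q5), (m1, q5), (m1, q2), (m3, q2).
M accepts in {m3} and N accepts in {q2, q3, q5}. The reachable pairs whose M-component is accepting are (m3, q5), (m3, q2); in each of them the N-component is accepting too, so the product for L(M) \ L(N) (M-component accepting, N-component rejecting) has no reachable accepting pair and the difference is empty.
Hence every string in L(M) is also in L(N).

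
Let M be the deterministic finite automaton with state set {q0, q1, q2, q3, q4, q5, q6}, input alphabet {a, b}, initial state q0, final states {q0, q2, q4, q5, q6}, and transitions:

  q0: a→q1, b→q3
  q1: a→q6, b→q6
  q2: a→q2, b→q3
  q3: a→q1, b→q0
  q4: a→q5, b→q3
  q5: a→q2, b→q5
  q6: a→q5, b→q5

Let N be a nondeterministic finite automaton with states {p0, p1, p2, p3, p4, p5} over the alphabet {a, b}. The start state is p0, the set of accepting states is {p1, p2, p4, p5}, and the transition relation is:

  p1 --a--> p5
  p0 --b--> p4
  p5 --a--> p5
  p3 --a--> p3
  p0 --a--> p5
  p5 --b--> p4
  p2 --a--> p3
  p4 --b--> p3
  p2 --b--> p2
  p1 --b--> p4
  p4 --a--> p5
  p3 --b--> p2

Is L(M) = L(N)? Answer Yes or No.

No

The empty string ε is accepted by M but rejected by N.
So L(M) ≠ L(N).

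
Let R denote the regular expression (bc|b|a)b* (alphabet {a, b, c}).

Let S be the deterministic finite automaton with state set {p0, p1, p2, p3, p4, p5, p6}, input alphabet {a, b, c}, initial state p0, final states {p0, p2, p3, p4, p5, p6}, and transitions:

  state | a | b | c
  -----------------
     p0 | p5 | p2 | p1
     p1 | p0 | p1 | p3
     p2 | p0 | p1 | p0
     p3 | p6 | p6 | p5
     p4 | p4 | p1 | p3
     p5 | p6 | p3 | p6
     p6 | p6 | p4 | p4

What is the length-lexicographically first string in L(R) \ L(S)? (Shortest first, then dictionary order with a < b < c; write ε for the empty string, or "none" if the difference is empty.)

The string bb is accepted by R but not by S.
No shorter string lies in the difference, and bb is the lexicographically first length-2 string in L(R) \ L(S).

bb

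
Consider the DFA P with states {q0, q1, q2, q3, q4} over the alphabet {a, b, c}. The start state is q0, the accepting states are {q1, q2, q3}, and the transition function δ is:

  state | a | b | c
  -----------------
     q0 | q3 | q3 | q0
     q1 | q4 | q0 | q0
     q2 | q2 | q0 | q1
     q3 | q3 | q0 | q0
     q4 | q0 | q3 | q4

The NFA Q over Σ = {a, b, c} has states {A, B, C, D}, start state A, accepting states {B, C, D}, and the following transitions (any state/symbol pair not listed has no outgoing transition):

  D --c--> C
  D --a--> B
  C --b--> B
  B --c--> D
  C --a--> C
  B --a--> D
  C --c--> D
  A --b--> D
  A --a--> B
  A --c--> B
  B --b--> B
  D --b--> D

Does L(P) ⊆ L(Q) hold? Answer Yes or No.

Exploring the product automaton P × Q from the start pair (q0, A), following both machines on each input symbol, reaches 7 state pairs: (q0, A), (q3, B), (q3, D), (q0, B), (q0, D), (q0, C), (q3, C).
P accepts in {q1, q2, q3} and Q accepts in {B, C, D}. The reachable pairs whose P-component is accepting are (q3, B), (q3, D), (q3, C); in each of them the Q-component is accepting too, so the product for L(P) \ L(Q) (P-component accepting, Q-component rejecting) has no reachable accepting pair and the difference is empty.
Hence every string in L(P) is also in L(Q).

Yes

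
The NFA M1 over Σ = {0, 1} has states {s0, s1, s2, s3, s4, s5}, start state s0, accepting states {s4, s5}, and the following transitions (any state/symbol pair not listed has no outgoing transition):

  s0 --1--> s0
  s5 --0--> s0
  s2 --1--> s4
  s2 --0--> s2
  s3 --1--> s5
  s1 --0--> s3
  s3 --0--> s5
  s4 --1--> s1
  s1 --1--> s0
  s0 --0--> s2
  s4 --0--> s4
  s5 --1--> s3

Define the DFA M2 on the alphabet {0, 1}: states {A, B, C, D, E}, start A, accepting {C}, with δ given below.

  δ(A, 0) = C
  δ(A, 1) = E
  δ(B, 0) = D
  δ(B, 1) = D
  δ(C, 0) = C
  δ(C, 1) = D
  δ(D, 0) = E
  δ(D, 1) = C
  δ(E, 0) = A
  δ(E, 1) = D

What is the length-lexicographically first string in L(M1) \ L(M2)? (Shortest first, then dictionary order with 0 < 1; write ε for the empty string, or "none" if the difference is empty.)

01

The string 01 is accepted by M1 but not by M2.
No shorter string lies in the difference, and 01 is the lexicographically first length-2 string in L(M1) \ L(M2).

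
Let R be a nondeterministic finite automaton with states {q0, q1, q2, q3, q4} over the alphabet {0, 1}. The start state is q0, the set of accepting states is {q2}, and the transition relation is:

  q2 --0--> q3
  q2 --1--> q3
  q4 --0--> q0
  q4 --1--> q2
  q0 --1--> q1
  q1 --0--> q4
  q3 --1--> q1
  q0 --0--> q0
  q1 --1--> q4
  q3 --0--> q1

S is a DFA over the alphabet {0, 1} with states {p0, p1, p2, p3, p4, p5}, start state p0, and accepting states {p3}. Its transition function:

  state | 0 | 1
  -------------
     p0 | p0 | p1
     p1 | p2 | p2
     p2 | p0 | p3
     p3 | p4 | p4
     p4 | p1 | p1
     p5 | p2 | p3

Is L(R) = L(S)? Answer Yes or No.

Yes

Exploring the product automaton R × S from the start pair (q0, p0), following both machines on each input symbol, reaches 5 state pairs: (q0, p0), (q1, p1), (q4, p2), (q2, p3), (q3, p4).
R accepts in {q2} and S accepts in {p3}. In every reachable pair the two components are either both accepting — (q2, p3) — or both non-accepting, so no string is accepted by exactly one of the machines: L(R) \ L(S) and L(S) \ L(R) are both empty.
Hence every string is accepted by R iff it is accepted by S, and the two languages coincide.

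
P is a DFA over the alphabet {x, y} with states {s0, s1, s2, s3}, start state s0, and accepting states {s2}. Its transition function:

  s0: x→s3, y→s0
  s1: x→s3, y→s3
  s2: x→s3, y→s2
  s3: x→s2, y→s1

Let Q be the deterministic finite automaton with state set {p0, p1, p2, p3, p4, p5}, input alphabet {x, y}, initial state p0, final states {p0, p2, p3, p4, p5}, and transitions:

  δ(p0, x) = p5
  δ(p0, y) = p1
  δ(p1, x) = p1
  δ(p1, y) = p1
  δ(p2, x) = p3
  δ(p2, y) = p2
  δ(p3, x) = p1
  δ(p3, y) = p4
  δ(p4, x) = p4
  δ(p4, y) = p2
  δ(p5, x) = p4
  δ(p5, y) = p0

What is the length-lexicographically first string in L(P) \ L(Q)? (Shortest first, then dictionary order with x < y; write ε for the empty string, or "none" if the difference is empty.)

The string yxx is accepted by P but not by Q.
No shorter string lies in the difference, and yxx is the lexicographically first length-3 string in L(P) \ L(Q).

yxx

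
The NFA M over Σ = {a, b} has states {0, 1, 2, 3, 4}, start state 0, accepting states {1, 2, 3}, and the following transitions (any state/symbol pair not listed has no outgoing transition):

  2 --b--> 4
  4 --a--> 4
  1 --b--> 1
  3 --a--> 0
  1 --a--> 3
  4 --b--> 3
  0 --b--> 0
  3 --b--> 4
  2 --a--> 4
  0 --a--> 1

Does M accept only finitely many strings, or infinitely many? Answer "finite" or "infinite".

infinite

State 0 is reachable from the start and can reach an accepting state, and it lies on the cycle 0 → 0.
Traversing that cycle any number of times yields accepted strings of unbounded length, so the language is infinite.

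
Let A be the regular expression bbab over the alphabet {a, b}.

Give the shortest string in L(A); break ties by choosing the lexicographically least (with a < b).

By inspection of the expression, no string of length less than 4 matches, and bbab is the lexicographically first match of length 4.

bbab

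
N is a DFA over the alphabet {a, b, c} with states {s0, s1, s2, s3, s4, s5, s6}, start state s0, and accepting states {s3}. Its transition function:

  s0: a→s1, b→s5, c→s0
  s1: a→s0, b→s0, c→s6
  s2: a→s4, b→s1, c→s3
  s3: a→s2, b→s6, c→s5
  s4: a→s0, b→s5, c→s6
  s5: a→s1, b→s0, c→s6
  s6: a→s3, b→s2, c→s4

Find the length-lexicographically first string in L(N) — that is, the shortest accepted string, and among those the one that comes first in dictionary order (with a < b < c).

A breadth-first search from s0 reaches an accepting state first via the path s0 → s1 → s6 → s3 on input aca.
No string of length < 3 is accepted (BFS exhausts all shorter strings without reaching an accepting state), and aca is the lexicographically least accepting string of length 3.

aca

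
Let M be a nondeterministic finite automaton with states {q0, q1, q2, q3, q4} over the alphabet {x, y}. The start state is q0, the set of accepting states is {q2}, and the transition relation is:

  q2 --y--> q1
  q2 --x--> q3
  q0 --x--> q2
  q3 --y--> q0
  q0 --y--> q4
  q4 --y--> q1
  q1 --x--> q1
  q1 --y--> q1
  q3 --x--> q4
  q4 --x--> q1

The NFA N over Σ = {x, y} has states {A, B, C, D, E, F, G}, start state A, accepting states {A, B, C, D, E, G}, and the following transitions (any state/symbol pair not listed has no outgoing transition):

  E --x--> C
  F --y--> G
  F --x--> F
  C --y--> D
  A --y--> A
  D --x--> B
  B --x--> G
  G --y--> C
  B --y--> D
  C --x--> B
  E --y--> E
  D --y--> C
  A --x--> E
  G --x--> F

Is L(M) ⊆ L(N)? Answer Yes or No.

Exploring the product automaton M × N from the start pair (q0, A), following both machines on each input symbol, reaches 19 state pairs: (q0, A), (q2, E), (q4, A), (q3, C), (q1, E), (q1, A), (q4, B), (q0, D), (q1, C), (q1, G), (q1, D), (q2, B), (q4, C), (q1, B), (q1, F), (q3, G), (q4, F), (q0, C), (q4, D).
M accepts in {q2} and N accepts in {A, B, C, D, E, G}. The reachable pairs whose M-component is accepting are (q2, E), (q2, B); in each of them the N-component is accepting too, so the product for L(M) \ L(N) (M-component accepting, N-component rejecting) has no reachable accepting pair and the difference is empty.
Hence every string in L(M) is also in L(N).

Yes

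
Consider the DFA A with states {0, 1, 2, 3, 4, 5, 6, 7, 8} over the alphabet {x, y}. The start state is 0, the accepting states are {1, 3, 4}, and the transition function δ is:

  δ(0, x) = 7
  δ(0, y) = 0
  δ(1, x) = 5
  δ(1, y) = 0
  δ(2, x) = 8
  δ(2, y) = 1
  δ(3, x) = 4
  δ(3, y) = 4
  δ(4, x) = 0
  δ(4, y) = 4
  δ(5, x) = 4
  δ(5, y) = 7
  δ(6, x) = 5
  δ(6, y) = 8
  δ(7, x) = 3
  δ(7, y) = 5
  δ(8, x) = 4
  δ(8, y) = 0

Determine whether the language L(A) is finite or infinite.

State 0 is reachable from the start and can reach an accepting state, and it lies on the cycle 0 → 0.
Traversing that cycle any number of times yields accepted strings of unbounded length, so the language is infinite.

infinite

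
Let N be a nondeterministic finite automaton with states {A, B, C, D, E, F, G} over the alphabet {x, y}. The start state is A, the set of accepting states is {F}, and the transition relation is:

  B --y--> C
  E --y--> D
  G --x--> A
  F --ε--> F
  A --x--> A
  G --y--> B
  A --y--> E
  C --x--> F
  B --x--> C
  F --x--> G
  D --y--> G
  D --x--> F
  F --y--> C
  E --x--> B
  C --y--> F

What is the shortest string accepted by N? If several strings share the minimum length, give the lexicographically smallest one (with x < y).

A breadth-first search from A reaches an accepting state first via the path A → E → D → F on input yyx.
No string of length < 3 is accepted (BFS exhausts all shorter strings without reaching an accepting state), and yyx is the lexicographically least accepting string of length 3.

yyx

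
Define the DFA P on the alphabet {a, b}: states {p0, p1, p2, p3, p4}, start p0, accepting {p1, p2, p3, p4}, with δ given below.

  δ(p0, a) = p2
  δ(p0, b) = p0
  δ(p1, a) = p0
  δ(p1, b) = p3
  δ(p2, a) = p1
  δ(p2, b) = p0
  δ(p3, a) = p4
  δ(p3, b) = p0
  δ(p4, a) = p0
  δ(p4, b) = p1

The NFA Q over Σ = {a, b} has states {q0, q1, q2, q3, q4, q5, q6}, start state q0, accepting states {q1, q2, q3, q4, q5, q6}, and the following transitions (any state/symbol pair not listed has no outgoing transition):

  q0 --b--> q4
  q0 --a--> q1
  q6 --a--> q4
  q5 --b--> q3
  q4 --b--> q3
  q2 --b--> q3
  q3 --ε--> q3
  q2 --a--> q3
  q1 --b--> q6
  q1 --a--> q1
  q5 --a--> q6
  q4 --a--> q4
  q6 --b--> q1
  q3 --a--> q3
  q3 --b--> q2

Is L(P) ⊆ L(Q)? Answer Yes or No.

Exploring the product automaton P × Q from the start pair (p0, q0), following both machines on each input symbol, reaches 18 state pairs: (p0, q0), (p2, q1), (p0, q4), (p1, q1), (p0, q6), (p2, q4), (p0, q3), (p0, q1), (p3, q6), (p1, q4), (p2, q3), (p0, q2), (p4, q4), (p3, q3), (p1, q3), (p4, q3), (p3, q2), (p1, q2).
P accepts in {p1, p2, p3, p4} and Q accepts in {q1, q2, q3, q4, q5, q6}. The reachable pairs whose P-component is accepting are (p2, q1), (p1, q1), (p2, q4), (p3, q6), (p1, q4), (p2, q3), (p4, q4), (p3, q3), (p1, q3), (p4, q3), (p3, q2), (p1, q2); in each of them the Q-component is accepting too, so the product for L(P) \ L(Q) (P-component accepting, Q-component rejecting) has no reachable accepting pair and the difference is empty.
Hence every string in L(P) is also in L(Q).

Yes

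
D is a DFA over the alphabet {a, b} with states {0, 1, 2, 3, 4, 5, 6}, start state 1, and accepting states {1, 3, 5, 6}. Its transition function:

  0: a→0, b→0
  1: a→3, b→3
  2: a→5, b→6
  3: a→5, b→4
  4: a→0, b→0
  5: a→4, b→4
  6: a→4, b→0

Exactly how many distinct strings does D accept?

The useful subgraph on states {1, 3, 5} is acyclic, so L(D) is finite; the longest accepting path visits 3 useful states, giving maximum string length 2.
Counting accepting paths from 1 by length: 1 of length 0, 2 of length 1, 2 of length 2. Total 5.

5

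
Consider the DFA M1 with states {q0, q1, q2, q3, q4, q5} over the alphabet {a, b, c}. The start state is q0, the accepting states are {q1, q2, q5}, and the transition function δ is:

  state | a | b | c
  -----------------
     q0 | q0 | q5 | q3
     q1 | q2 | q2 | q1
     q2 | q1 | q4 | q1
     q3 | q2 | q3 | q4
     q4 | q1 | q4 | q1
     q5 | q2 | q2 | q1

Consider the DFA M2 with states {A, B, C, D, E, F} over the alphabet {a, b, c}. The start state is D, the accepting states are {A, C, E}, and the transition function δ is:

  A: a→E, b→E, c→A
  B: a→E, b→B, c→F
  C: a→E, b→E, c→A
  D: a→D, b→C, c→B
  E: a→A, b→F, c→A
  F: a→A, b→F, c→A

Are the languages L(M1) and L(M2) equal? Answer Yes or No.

Exploring the product automaton M1 × M2 from the start pair (q0, D), following both machines on each input symbol, reaches 6 state pairs: (q0, D), (q5, C), (q3, B), (q2, E), (q1, A), (q4, F).
M1 accepts in {q1, q2, q5} and M2 accepts in {A, C, E}. In every reachable pair the two components are either both accepting — (q5, C), (q2, E), (q1, A) — or both non-accepting, so no string is accepted by exactly one of the machines: L(M1) \ L(M2) and L(M2) \ L(M1) are both empty.
Hence every string is accepted by M1 iff it is accepted by M2, and the two languages coincide.

Yes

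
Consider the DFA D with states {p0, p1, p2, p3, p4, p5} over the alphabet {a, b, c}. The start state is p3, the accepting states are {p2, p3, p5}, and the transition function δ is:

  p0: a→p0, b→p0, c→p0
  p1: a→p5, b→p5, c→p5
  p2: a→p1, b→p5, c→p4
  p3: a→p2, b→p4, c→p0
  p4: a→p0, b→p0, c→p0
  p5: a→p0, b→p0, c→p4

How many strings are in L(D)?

6

The useful subgraph on states {p1, p2, p3, p5} is acyclic, so L(D) is finite; the longest accepting path visits 4 useful states, giving maximum string length 3.
Counting accepting paths from p3 by length: 1 of length 0, 1 of length 1, 1 of length 2, 3 of length 3. Total 6.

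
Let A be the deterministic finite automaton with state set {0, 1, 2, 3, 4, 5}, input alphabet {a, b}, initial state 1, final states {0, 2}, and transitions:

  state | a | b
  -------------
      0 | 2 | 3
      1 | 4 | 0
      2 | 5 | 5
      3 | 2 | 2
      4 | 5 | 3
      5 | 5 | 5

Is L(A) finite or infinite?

finite

The useful states (reachable from 1 and able to reach an accepting state) are {0, 1, 2, 3, 4}.
Restricted to these states the transition graph has no cycle, so every accepting path has bounded length and L is finite.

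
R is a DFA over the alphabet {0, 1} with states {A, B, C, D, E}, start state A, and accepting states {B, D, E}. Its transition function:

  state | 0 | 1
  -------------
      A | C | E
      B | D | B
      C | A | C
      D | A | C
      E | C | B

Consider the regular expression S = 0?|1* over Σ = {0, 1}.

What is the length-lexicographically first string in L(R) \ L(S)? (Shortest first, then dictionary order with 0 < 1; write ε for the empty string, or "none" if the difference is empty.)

The string 001 is accepted by R but not by S.
No shorter string lies in the difference, and 001 is the lexicographically first length-3 string in L(R) \ L(S).

001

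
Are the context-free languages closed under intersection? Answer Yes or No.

{aⁿbⁿcᵐ : m,n≥0} and {aᵐbⁿcⁿ : m,n≥0} are both context-free, but their intersection {aⁿbⁿcⁿ : n≥0} is not (pumping lemma).

No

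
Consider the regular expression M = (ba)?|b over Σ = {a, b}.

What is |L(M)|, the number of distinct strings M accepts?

The expression has no Kleene star, so L(M) is finite. Expanding the alternatives gives {ε, b, ba}.
That is 1 of length 0, 1 of length 1, 1 of length 2: 3 strings in all.

3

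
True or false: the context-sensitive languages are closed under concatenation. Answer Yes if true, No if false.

With disjoint nonterminals (and terminals first replaced by fresh nonterminal copies so contexts cannot straddle the boundary), S → S₁S₂ added to two noncontracting grammars is noncontracting and generates L₁L₂; equivalently an LBA guesses the split point and checks each part in place.
So the context-sensitive languages are closed under concatenation.

Yes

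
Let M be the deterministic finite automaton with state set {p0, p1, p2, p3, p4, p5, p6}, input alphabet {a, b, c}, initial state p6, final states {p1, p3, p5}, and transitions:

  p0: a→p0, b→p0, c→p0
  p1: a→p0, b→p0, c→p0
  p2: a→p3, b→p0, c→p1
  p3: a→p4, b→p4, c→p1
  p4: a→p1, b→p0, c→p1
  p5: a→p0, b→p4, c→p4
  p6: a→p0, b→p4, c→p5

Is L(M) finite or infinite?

The useful states (reachable from p6 and able to reach an accepting state) are {p1, p4, p5, p6}.
Restricted to these states the transition graph has no cycle, so every accepting path has bounded length and L is finite.

finite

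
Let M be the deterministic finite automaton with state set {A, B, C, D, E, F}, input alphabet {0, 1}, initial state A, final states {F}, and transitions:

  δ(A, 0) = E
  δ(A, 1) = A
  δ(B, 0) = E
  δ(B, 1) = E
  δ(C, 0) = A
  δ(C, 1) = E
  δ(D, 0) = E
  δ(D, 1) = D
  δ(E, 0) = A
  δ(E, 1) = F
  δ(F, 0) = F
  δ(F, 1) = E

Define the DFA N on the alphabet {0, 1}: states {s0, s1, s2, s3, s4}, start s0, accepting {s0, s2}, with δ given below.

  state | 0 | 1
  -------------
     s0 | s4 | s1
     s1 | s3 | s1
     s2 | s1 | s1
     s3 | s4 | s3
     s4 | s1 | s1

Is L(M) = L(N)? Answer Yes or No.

No

The string 01 is accepted by M but rejected by N.
So L(M) ≠ L(N).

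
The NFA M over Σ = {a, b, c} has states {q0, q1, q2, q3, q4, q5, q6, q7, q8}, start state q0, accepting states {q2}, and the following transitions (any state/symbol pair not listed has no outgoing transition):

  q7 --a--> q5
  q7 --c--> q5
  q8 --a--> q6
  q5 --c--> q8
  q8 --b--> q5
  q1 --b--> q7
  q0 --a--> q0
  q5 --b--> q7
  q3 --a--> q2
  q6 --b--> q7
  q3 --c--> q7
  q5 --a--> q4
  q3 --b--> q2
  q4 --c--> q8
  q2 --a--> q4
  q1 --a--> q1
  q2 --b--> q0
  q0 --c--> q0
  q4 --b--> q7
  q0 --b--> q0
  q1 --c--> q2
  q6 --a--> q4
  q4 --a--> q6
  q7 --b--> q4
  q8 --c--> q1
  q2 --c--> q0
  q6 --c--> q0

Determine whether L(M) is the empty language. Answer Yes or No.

Yes

The states reachable from the start state are {q0}.
None of the accepting states {q2} is reachable, so no string is accepted and L(M) = ∅.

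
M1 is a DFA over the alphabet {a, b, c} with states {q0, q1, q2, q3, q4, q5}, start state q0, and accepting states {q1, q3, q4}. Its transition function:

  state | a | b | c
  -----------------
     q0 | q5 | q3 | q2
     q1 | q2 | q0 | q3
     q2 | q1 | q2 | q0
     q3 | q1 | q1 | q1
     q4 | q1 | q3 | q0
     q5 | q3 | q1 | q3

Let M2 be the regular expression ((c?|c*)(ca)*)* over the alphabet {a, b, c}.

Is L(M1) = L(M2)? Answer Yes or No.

No

The string b is accepted by M1 but rejected by M2.
So L(M1) ≠ L(M2).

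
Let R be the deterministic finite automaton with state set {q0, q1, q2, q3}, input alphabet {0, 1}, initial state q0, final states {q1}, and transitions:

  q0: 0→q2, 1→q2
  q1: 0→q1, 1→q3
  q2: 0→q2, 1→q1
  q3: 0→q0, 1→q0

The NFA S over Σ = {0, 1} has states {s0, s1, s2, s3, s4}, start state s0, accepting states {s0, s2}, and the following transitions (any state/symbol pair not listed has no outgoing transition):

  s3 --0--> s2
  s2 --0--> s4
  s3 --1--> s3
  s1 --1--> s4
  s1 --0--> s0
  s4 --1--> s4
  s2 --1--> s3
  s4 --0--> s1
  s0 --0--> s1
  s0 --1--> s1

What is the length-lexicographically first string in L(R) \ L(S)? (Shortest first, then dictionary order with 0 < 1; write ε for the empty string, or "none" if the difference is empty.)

01

The string 01 is accepted by R but not by S.
No shorter string lies in the difference, and 01 is the lexicographically first length-2 string in L(R) \ L(S).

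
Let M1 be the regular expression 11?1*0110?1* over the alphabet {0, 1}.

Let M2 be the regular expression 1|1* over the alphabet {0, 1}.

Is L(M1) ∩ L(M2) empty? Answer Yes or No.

Converting the expression M1 to a DFA (subset construction, then merging equivalent states) gives the minimal DFA with states {r0, r1, r2, r3, r4, r5, r6}, start state r0, accepting states {r5, r6} and transitions r0: 0→r1, 1→r2; r1: 0→r1, 1→r1; r2: 0→r3, 1→r2; r3: 0→r1, 1→r4; r4: 0→r1, 1→r5; r5: 0→r6, 1→r6; r6: 0→r1, 1→r6.
Converting the expression M2 to a DFA (subset construction, then merging equivalent states) gives the minimal DFA with states {t0, t1}, start state t0, accepting states {t0} and transitions t0: 0→t1, 1→t0; t1: 0→t1, 1→t1.
Exploring the product automaton M1 × M2 from the start pair (r0, t0), following both machines on each input symbol, reaches 7 state pairs: (r0, t0), (r1, t1), (r2, t0), (r3, t1), (r4, t1), (r5, t1), (r6, t1).
M1 accepts in {r5, r6} and M2 accepts in {t0}; no reachable pair has both components accepting, so no string drives both machines to acceptance simultaneously and L(M1) ∩ L(M2) = ∅.
So no string is accepted by both, and the intersection is empty.

Yes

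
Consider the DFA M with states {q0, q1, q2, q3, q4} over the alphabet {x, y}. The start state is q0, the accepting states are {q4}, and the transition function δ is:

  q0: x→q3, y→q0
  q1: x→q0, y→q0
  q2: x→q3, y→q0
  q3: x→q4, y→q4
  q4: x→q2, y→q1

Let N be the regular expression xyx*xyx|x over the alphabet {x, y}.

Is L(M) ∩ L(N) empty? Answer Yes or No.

Yes

Converting the expression N to a DFA (subset construction, then merging equivalent states) gives the minimal DFA with states {n0, n1, n2, n3, n4, n5, n6}, start state n0, accepting states {n1, n6} and transitions n0: x→n1, y→n2; n1: x→n2, y→n3; n2: x→n2, y→n2; n3: x→n4, y→n2; n4: x→n4, y→n5; n5: x→n6, y→n2; n6: x→n2, y→n2.
Exploring the product automaton M × N from the start pair (q0, n0), following both machines on each input symbol, reaches 17 state pairs: (q0, n0), (q3, n1), (q0, n2), (q4, n2), (q4, n3), (q3, n2), (q2, n2), (q1, n2), (q2, n4), (q3, n4), (q0, n5), (q4, n4), (q4, n5), (q3, n6), (q1, n5), (q2, n6), (q0, n6).
M accepts in {q4} and N accepts in {n1, n6}; no reachable pair has both components accepting, so no string drives both machines to acceptance simultaneously and L(M) ∩ L(N) = ∅.
So no string is accepted by both, and the intersection is empty.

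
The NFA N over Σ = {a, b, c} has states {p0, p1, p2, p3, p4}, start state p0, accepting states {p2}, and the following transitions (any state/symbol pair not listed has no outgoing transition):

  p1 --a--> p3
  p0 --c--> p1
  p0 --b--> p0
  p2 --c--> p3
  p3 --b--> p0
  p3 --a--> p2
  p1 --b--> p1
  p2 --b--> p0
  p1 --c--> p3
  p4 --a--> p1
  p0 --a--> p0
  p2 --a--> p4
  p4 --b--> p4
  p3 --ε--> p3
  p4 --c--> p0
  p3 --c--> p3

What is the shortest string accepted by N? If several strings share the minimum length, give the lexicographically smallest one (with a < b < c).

caa

A breadth-first search from p0 reaches an accepting state first via the path p0 → p1 → p3 → p2 on input caa.
No string of length < 3 is accepted (BFS exhausts all shorter strings without reaching an accepting state), and caa is the lexicographically least accepting string of length 3.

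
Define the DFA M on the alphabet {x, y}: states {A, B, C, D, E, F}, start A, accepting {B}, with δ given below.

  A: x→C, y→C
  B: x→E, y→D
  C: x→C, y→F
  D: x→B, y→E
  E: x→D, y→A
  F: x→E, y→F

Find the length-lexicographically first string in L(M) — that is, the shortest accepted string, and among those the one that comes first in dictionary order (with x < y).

A breadth-first search from A reaches an accepting state first via the path A → C → F → E → D → B on input xyxxx.
No string of length < 5 is accepted (BFS exhausts all shorter strings without reaching an accepting state), and xyxxx is the lexicographically least accepting string of length 5.

xyxxx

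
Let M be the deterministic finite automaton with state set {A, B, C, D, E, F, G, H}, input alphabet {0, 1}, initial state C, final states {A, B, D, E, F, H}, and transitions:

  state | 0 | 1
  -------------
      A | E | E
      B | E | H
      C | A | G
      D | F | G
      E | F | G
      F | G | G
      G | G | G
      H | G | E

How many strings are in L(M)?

The useful subgraph on states {A, C, E, F} is acyclic, so L(M) is finite; the longest accepting path visits 4 useful states, giving maximum string length 3.
Counting accepting paths from C by length: 1 of length 1, 2 of length 2, 2 of length 3. Total 5.

5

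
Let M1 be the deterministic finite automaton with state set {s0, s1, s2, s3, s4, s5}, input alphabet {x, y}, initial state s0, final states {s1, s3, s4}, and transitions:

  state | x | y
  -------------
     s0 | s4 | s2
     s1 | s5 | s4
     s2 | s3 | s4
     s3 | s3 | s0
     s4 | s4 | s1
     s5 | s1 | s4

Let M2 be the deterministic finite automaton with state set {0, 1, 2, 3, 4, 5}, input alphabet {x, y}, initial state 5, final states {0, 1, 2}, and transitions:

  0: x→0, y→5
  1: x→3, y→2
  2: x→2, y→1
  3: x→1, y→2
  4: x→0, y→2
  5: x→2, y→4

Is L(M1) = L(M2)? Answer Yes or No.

Yes

Exploring the product automaton M1 × M2 from the start pair (s0, 5), following both machines on each input symbol, reaches 6 state pairs: (s0, 5), (s4, 2), (s2, 4), (s1, 1), (s3, 0), (s5, 3).
M1 accepts in {s1, s3, s4} and M2 accepts in {0, 1, 2}. In every reachable pair the two components are either both accepting — (s4, 2), (s1, 1), (s3, 0) — or both non-accepting, so no string is accepted by exactly one of the machines: L(M1) \ L(M2) and L(M2) \ L(M1) are both empty.
Hence every string is accepted by M1 iff it is accepted by M2, and the two languages coincide.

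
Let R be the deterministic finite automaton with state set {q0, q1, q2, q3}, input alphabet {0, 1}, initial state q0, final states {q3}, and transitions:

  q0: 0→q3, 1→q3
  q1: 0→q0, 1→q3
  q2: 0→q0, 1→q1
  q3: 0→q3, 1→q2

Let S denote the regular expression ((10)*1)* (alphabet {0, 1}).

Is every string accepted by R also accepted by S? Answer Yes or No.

The string 0 is in L(R) but not in L(S).
So L(R) ⊄ L(S).

No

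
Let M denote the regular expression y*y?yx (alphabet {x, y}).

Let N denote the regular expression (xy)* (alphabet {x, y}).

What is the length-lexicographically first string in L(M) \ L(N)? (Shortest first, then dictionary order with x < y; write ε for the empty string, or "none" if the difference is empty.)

The string yx is accepted by M but not by N.
No shorter string lies in the difference, and yx is the lexicographically first length-2 string in L(M) \ L(N).

yx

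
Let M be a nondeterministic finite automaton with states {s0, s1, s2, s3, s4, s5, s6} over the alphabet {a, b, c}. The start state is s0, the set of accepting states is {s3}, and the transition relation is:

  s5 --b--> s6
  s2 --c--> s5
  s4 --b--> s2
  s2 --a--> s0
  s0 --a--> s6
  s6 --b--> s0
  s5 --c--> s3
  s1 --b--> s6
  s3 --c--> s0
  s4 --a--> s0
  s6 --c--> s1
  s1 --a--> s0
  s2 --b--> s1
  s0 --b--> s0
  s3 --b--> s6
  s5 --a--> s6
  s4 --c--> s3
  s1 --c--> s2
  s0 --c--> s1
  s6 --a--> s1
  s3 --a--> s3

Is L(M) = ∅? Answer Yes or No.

The string cccc is accepted: the run s0 → s1 → s2 → s5 → s3 ends in the accepting state s3.
Since at least one string is accepted, L(M) is not empty.

No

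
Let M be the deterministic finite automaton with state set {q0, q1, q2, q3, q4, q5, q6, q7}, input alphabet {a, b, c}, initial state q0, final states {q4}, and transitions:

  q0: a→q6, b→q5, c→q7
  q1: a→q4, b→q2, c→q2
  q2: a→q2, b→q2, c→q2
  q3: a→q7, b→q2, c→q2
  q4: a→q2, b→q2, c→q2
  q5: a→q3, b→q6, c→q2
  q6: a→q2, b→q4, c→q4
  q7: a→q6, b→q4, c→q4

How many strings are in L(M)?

The useful subgraph on states {q0, q3, q4, q5, q6, q7} is acyclic, so L(M) is finite; the longest accepting path visits 6 useful states, giving maximum string length 5.
Counting accepting paths from q0 by length: 4 of length 2, 4 of length 3, 2 of length 4, 2 of length 5. Total 12.

12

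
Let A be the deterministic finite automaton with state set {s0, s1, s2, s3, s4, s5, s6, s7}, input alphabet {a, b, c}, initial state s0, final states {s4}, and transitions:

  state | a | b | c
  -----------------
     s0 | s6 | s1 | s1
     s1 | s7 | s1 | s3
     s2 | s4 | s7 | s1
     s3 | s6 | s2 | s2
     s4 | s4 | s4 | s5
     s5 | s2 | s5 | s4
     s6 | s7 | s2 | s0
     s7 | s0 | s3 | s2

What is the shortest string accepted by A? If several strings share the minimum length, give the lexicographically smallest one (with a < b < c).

aba

A breadth-first search from s0 reaches an accepting state first via the path s0 → s6 → s2 → s4 on input aba.
No string of length < 3 is accepted (BFS exhausts all shorter strings without reaching an accepting state), and aba is the lexicographically least accepting string of length 3.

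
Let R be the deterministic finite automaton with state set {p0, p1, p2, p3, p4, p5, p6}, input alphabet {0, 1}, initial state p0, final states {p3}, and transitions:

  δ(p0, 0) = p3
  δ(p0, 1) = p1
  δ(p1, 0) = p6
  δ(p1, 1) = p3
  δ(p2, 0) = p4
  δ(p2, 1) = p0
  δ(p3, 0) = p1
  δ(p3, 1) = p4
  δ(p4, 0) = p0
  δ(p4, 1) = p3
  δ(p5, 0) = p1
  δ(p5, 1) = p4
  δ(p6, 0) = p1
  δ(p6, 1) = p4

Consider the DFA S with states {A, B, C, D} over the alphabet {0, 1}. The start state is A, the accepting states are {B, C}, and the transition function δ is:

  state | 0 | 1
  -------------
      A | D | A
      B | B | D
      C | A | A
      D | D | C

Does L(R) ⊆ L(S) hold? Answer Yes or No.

The string 0 is in L(R) but not in L(S).
So L(R) ⊄ L(S).

No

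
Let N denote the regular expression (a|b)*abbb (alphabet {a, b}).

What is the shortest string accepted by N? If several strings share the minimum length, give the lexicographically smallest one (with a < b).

abbb

By inspection of the expression, no string of length less than 4 matches, and abbb is the lexicographically first match of length 4.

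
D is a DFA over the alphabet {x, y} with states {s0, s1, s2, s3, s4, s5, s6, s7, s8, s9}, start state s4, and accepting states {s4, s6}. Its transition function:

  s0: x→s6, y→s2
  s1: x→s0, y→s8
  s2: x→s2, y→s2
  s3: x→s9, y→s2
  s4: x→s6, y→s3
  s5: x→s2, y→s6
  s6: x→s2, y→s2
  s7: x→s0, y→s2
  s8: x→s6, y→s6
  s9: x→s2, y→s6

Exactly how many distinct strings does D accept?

The useful subgraph on states {s3, s4, s6, s9} is acyclic, so L(D) is finite; the longest accepting path visits 4 useful states, giving maximum string length 3.
Counting accepting paths from s4 by length: 1 of length 0, 1 of length 1, 1 of length 3. Total 3.

3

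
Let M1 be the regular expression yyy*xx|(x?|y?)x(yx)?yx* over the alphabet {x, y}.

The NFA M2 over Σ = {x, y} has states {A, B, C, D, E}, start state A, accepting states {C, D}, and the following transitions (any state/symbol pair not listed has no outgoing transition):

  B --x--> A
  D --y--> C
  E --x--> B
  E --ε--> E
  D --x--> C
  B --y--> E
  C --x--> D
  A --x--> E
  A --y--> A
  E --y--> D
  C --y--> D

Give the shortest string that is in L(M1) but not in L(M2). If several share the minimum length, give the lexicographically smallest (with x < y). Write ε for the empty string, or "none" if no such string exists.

The string xxy is accepted by M1 but not by M2.
No shorter string lies in the difference, and xxy is the lexicographically first length-3 string in L(M1) \ L(M2).

xxy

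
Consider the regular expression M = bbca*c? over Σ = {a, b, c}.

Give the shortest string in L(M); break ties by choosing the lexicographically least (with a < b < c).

By inspection of the expression, no string of length less than 3 matches, and bbc is the lexicographically first match of length 3.

bbc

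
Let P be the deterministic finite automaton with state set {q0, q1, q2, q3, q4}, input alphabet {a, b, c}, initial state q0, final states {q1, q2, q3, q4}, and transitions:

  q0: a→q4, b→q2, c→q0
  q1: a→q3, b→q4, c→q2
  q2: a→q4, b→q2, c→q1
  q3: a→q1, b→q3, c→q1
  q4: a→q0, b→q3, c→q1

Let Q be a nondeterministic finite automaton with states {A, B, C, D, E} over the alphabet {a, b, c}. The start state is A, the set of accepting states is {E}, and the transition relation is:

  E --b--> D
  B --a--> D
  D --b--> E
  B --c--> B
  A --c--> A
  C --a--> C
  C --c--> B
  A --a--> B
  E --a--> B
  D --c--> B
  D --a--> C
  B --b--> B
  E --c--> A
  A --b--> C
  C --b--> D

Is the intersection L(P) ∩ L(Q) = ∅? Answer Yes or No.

The string aab is accepted by both P and Q.
Hence L(P) ∩ L(Q) ≠ ∅.

No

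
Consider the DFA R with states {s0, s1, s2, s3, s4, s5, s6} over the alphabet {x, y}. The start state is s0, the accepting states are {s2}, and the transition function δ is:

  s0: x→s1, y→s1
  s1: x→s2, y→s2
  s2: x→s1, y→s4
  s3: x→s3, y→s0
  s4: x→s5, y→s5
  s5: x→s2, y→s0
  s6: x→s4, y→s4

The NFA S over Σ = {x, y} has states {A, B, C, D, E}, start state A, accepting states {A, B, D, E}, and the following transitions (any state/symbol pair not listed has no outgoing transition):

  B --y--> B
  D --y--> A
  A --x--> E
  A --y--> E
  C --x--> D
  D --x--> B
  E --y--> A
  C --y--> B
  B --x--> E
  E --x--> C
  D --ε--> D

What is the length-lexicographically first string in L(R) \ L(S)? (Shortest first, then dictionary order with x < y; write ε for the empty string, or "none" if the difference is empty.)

xx

The string xx is accepted by R but not by S.
No shorter string lies in the difference, and xx is the lexicographically first length-2 string in L(R) \ L(S).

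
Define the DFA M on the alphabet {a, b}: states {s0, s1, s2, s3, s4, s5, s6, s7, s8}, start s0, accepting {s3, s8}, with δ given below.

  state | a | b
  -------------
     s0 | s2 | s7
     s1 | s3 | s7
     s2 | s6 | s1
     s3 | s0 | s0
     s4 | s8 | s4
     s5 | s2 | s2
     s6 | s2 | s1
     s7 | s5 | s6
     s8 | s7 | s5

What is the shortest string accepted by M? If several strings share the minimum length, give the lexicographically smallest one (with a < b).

A breadth-first search from s0 reaches an accepting state first via the path s0 → s2 → s1 → s3 on input aba.
No string of length < 3 is accepted (BFS exhausts all shorter strings without reaching an accepting state), and aba is the lexicographically least accepting string of length 3.

aba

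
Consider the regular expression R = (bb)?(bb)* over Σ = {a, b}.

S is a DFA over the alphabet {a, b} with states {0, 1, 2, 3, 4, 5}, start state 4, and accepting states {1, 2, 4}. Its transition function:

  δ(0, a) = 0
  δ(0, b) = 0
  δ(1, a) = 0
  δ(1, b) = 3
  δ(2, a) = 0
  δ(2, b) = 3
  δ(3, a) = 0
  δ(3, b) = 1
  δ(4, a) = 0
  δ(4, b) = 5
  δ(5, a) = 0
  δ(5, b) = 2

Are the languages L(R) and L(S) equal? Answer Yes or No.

Converting the expression R to a DFA (subset construction, then merging equivalent states) gives the minimal DFA with states {r0, r1, r2}, start state r0, accepting states {r0} and transitions r0: a→r1, b→r2; r1: a→r1, b→r1; r2: a→r1, b→r0.
Exploring the product automaton R × S from the start pair (r0, 4), following both machines on each input symbol, reaches 6 state pairs: (r0, 4), (r1, 0), (r2, 5), (r0, 2), (r2, 3), (r0, 1).
R accepts in {r0} and S accepts in {1, 2, 4}. In every reachable pair the two components are either both accepting — (r0, 4), (r0, 2), (r0, 1) — or both non-accepting, so no string is accepted by exactly one of the machines: L(R) \ L(S) and L(S) \ L(R) are both empty.
Hence every string is accepted by R iff it is accepted by S, and the two languages coincide.

Yes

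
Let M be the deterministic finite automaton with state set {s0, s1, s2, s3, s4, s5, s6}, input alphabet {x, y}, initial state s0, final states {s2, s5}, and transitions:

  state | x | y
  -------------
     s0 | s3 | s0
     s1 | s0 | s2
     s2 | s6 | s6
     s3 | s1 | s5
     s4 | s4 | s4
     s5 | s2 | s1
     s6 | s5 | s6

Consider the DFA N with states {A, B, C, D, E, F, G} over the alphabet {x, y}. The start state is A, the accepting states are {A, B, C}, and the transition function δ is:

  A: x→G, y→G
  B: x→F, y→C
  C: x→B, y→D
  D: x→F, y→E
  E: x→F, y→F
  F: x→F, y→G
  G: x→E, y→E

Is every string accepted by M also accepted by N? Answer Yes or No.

No

The string xy is in L(M) but not in L(N).
So L(M) ⊄ L(N).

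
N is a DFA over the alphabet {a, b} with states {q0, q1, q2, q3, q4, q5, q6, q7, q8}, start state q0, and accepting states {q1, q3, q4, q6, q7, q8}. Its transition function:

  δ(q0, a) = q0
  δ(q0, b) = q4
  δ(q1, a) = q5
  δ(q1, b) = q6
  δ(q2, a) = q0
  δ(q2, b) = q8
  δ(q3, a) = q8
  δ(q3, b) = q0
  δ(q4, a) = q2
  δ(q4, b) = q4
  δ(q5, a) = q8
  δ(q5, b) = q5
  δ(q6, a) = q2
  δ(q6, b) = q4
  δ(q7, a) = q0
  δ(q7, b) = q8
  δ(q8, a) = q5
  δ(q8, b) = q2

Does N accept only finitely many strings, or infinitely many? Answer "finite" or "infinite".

State q0 is reachable from the start and can reach an accepting state, and it lies on the cycle q0 → q0.
Traversing that cycle any number of times yields accepted strings of unbounded length, so the language is infinite.

infinite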